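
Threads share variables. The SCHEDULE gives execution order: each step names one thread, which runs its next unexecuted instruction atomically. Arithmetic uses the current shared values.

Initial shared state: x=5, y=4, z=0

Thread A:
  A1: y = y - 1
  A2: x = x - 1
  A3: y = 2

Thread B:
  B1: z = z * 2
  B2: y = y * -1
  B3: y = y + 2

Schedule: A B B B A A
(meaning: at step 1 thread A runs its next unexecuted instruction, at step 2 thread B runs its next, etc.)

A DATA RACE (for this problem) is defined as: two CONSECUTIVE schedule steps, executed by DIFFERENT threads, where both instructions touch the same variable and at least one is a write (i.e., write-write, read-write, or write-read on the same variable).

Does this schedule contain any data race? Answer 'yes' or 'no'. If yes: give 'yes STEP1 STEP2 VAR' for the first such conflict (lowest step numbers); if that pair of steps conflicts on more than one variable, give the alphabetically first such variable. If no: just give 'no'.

Steps 1,2: A(r=y,w=y) vs B(r=z,w=z). No conflict.
Steps 2,3: same thread (B). No race.
Steps 3,4: same thread (B). No race.
Steps 4,5: B(r=y,w=y) vs A(r=x,w=x). No conflict.
Steps 5,6: same thread (A). No race.

Answer: no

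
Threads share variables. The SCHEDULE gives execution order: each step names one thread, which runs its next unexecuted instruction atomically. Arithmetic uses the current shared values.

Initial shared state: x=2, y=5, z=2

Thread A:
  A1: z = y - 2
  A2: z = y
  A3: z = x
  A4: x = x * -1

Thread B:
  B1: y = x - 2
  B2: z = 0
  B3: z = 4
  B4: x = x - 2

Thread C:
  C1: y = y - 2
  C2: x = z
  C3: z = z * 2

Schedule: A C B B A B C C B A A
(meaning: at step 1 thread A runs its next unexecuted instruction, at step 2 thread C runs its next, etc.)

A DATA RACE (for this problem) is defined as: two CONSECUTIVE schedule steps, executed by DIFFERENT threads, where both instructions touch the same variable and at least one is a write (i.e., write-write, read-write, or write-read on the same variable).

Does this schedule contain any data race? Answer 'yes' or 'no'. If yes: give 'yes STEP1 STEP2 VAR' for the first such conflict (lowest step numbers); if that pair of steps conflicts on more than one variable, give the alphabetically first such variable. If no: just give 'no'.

Steps 1,2: A(z = y - 2) vs C(y = y - 2). RACE on y (R-W).
Steps 2,3: C(y = y - 2) vs B(y = x - 2). RACE on y (W-W).
Steps 3,4: same thread (B). No race.
Steps 4,5: B(z = 0) vs A(z = y). RACE on z (W-W).
Steps 5,6: A(z = y) vs B(z = 4). RACE on z (W-W).
Steps 6,7: B(z = 4) vs C(x = z). RACE on z (W-R).
Steps 7,8: same thread (C). No race.
Steps 8,9: C(r=z,w=z) vs B(r=x,w=x). No conflict.
Steps 9,10: B(x = x - 2) vs A(z = x). RACE on x (W-R).
Steps 10,11: same thread (A). No race.
First conflict at steps 1,2.

Answer: yes 1 2 y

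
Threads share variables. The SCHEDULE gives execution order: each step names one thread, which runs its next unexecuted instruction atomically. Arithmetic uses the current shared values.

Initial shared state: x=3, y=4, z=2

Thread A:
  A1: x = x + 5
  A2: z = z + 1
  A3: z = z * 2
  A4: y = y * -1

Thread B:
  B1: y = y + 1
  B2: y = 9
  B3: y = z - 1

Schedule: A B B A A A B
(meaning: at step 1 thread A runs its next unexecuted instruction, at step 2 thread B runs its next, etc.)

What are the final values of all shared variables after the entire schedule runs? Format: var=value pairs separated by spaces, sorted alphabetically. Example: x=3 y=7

Step 1: thread A executes A1 (x = x + 5). Shared: x=8 y=4 z=2. PCs: A@1 B@0
Step 2: thread B executes B1 (y = y + 1). Shared: x=8 y=5 z=2. PCs: A@1 B@1
Step 3: thread B executes B2 (y = 9). Shared: x=8 y=9 z=2. PCs: A@1 B@2
Step 4: thread A executes A2 (z = z + 1). Shared: x=8 y=9 z=3. PCs: A@2 B@2
Step 5: thread A executes A3 (z = z * 2). Shared: x=8 y=9 z=6. PCs: A@3 B@2
Step 6: thread A executes A4 (y = y * -1). Shared: x=8 y=-9 z=6. PCs: A@4 B@2
Step 7: thread B executes B3 (y = z - 1). Shared: x=8 y=5 z=6. PCs: A@4 B@3

Answer: x=8 y=5 z=6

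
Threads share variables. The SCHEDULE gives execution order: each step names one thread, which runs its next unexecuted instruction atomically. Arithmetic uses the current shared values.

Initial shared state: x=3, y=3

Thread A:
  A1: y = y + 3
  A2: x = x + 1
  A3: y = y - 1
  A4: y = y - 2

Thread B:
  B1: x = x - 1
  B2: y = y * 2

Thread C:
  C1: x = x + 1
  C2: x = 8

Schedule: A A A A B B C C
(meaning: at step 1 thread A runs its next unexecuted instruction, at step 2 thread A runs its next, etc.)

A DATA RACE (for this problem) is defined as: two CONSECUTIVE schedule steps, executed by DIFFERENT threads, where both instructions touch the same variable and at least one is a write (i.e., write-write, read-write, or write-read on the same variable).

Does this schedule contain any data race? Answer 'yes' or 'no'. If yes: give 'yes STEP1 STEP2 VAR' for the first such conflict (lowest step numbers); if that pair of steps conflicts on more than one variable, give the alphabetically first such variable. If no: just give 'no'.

Steps 1,2: same thread (A). No race.
Steps 2,3: same thread (A). No race.
Steps 3,4: same thread (A). No race.
Steps 4,5: A(r=y,w=y) vs B(r=x,w=x). No conflict.
Steps 5,6: same thread (B). No race.
Steps 6,7: B(r=y,w=y) vs C(r=x,w=x). No conflict.
Steps 7,8: same thread (C). No race.

Answer: no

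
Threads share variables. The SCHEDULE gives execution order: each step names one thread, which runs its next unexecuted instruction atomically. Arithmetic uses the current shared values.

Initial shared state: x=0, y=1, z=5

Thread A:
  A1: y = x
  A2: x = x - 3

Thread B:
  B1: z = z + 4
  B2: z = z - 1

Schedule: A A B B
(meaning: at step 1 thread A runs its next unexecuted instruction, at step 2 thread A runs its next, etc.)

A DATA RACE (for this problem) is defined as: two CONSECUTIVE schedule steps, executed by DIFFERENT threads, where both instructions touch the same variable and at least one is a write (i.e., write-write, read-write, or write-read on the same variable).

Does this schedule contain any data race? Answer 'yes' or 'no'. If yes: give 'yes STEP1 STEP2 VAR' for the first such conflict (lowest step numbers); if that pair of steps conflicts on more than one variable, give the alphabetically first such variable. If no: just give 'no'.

Answer: no

Derivation:
Steps 1,2: same thread (A). No race.
Steps 2,3: A(r=x,w=x) vs B(r=z,w=z). No conflict.
Steps 3,4: same thread (B). No race.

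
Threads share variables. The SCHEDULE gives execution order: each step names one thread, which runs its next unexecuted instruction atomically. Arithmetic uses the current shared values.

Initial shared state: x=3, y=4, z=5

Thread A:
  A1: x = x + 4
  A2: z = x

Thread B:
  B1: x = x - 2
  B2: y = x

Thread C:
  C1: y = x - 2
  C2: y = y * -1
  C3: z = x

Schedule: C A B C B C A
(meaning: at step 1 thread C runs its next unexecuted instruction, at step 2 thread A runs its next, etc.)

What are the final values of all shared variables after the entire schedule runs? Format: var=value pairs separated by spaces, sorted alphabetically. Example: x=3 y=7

Step 1: thread C executes C1 (y = x - 2). Shared: x=3 y=1 z=5. PCs: A@0 B@0 C@1
Step 2: thread A executes A1 (x = x + 4). Shared: x=7 y=1 z=5. PCs: A@1 B@0 C@1
Step 3: thread B executes B1 (x = x - 2). Shared: x=5 y=1 z=5. PCs: A@1 B@1 C@1
Step 4: thread C executes C2 (y = y * -1). Shared: x=5 y=-1 z=5. PCs: A@1 B@1 C@2
Step 5: thread B executes B2 (y = x). Shared: x=5 y=5 z=5. PCs: A@1 B@2 C@2
Step 6: thread C executes C3 (z = x). Shared: x=5 y=5 z=5. PCs: A@1 B@2 C@3
Step 7: thread A executes A2 (z = x). Shared: x=5 y=5 z=5. PCs: A@2 B@2 C@3

Answer: x=5 y=5 z=5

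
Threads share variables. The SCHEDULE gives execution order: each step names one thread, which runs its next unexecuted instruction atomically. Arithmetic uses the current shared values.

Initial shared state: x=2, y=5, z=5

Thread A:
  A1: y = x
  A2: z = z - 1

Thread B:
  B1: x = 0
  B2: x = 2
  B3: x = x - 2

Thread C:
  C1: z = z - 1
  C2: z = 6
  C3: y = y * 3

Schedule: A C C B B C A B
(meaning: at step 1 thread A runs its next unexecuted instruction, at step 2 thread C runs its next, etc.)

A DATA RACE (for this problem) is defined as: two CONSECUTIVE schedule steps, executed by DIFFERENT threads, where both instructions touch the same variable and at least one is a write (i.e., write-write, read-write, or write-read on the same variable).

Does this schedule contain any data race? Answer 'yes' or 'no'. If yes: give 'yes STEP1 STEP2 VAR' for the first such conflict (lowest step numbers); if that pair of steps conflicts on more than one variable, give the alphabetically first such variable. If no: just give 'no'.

Steps 1,2: A(r=x,w=y) vs C(r=z,w=z). No conflict.
Steps 2,3: same thread (C). No race.
Steps 3,4: C(r=-,w=z) vs B(r=-,w=x). No conflict.
Steps 4,5: same thread (B). No race.
Steps 5,6: B(r=-,w=x) vs C(r=y,w=y). No conflict.
Steps 6,7: C(r=y,w=y) vs A(r=z,w=z). No conflict.
Steps 7,8: A(r=z,w=z) vs B(r=x,w=x). No conflict.

Answer: no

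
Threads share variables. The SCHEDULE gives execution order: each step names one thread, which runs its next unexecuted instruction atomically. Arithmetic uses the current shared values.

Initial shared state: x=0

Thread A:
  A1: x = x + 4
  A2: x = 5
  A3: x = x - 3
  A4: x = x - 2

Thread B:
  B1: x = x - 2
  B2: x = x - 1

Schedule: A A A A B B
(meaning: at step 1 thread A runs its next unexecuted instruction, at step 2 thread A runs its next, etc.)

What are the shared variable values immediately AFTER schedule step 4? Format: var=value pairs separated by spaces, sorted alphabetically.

Step 1: thread A executes A1 (x = x + 4). Shared: x=4. PCs: A@1 B@0
Step 2: thread A executes A2 (x = 5). Shared: x=5. PCs: A@2 B@0
Step 3: thread A executes A3 (x = x - 3). Shared: x=2. PCs: A@3 B@0
Step 4: thread A executes A4 (x = x - 2). Shared: x=0. PCs: A@4 B@0

Answer: x=0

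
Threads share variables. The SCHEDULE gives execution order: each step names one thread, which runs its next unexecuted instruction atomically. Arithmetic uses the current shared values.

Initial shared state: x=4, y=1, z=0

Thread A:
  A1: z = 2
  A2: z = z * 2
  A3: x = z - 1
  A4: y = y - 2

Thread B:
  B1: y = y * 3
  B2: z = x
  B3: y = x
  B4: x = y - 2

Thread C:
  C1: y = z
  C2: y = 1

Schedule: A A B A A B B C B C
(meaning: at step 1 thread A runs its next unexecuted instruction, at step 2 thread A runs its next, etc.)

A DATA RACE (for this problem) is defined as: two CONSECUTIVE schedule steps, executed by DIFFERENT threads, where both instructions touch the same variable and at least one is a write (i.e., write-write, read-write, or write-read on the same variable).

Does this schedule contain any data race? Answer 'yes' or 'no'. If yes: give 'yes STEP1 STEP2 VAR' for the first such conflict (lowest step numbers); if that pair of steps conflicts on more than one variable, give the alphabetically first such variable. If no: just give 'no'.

Answer: yes 7 8 y

Derivation:
Steps 1,2: same thread (A). No race.
Steps 2,3: A(r=z,w=z) vs B(r=y,w=y). No conflict.
Steps 3,4: B(r=y,w=y) vs A(r=z,w=x). No conflict.
Steps 4,5: same thread (A). No race.
Steps 5,6: A(r=y,w=y) vs B(r=x,w=z). No conflict.
Steps 6,7: same thread (B). No race.
Steps 7,8: B(y = x) vs C(y = z). RACE on y (W-W).
Steps 8,9: C(y = z) vs B(x = y - 2). RACE on y (W-R).
Steps 9,10: B(x = y - 2) vs C(y = 1). RACE on y (R-W).
First conflict at steps 7,8.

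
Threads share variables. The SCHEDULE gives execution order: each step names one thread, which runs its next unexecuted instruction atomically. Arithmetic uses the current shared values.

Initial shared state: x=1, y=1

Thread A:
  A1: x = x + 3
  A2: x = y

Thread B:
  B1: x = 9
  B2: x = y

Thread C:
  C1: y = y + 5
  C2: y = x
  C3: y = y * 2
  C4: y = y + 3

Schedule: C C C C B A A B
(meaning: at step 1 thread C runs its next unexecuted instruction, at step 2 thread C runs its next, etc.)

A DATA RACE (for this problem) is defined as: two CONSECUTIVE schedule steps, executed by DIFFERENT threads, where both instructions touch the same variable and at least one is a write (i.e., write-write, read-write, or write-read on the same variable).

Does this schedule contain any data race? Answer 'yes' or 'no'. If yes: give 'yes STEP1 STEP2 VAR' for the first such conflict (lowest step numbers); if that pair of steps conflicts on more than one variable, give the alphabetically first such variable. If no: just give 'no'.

Answer: yes 5 6 x

Derivation:
Steps 1,2: same thread (C). No race.
Steps 2,3: same thread (C). No race.
Steps 3,4: same thread (C). No race.
Steps 4,5: C(r=y,w=y) vs B(r=-,w=x). No conflict.
Steps 5,6: B(x = 9) vs A(x = x + 3). RACE on x (W-W).
Steps 6,7: same thread (A). No race.
Steps 7,8: A(x = y) vs B(x = y). RACE on x (W-W).
First conflict at steps 5,6.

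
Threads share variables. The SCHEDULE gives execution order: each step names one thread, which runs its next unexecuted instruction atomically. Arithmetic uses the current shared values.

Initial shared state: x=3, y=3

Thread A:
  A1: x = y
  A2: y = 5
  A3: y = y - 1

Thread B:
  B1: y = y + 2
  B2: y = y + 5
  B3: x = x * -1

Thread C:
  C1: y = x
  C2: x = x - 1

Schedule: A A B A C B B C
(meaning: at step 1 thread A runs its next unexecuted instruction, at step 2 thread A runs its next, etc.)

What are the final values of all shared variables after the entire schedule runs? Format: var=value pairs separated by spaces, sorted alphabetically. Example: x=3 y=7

Answer: x=-4 y=8

Derivation:
Step 1: thread A executes A1 (x = y). Shared: x=3 y=3. PCs: A@1 B@0 C@0
Step 2: thread A executes A2 (y = 5). Shared: x=3 y=5. PCs: A@2 B@0 C@0
Step 3: thread B executes B1 (y = y + 2). Shared: x=3 y=7. PCs: A@2 B@1 C@0
Step 4: thread A executes A3 (y = y - 1). Shared: x=3 y=6. PCs: A@3 B@1 C@0
Step 5: thread C executes C1 (y = x). Shared: x=3 y=3. PCs: A@3 B@1 C@1
Step 6: thread B executes B2 (y = y + 5). Shared: x=3 y=8. PCs: A@3 B@2 C@1
Step 7: thread B executes B3 (x = x * -1). Shared: x=-3 y=8. PCs: A@3 B@3 C@1
Step 8: thread C executes C2 (x = x - 1). Shared: x=-4 y=8. PCs: A@3 B@3 C@2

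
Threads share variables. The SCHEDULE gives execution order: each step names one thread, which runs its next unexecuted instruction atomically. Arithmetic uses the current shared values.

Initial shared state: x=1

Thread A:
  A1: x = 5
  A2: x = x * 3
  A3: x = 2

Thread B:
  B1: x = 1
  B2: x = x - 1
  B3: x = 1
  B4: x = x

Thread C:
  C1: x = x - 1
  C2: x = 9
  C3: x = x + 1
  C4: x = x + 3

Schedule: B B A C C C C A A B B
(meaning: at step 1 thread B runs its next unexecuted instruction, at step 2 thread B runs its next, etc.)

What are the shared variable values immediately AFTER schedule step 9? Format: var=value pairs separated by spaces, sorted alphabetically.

Step 1: thread B executes B1 (x = 1). Shared: x=1. PCs: A@0 B@1 C@0
Step 2: thread B executes B2 (x = x - 1). Shared: x=0. PCs: A@0 B@2 C@0
Step 3: thread A executes A1 (x = 5). Shared: x=5. PCs: A@1 B@2 C@0
Step 4: thread C executes C1 (x = x - 1). Shared: x=4. PCs: A@1 B@2 C@1
Step 5: thread C executes C2 (x = 9). Shared: x=9. PCs: A@1 B@2 C@2
Step 6: thread C executes C3 (x = x + 1). Shared: x=10. PCs: A@1 B@2 C@3
Step 7: thread C executes C4 (x = x + 3). Shared: x=13. PCs: A@1 B@2 C@4
Step 8: thread A executes A2 (x = x * 3). Shared: x=39. PCs: A@2 B@2 C@4
Step 9: thread A executes A3 (x = 2). Shared: x=2. PCs: A@3 B@2 C@4

Answer: x=2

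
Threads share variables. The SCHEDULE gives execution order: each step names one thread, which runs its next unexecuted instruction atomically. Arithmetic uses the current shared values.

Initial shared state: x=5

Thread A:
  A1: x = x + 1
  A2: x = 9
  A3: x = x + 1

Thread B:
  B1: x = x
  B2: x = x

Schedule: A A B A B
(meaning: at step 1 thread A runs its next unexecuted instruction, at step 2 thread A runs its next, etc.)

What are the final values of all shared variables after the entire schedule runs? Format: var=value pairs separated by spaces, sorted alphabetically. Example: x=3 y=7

Step 1: thread A executes A1 (x = x + 1). Shared: x=6. PCs: A@1 B@0
Step 2: thread A executes A2 (x = 9). Shared: x=9. PCs: A@2 B@0
Step 3: thread B executes B1 (x = x). Shared: x=9. PCs: A@2 B@1
Step 4: thread A executes A3 (x = x + 1). Shared: x=10. PCs: A@3 B@1
Step 5: thread B executes B2 (x = x). Shared: x=10. PCs: A@3 B@2

Answer: x=10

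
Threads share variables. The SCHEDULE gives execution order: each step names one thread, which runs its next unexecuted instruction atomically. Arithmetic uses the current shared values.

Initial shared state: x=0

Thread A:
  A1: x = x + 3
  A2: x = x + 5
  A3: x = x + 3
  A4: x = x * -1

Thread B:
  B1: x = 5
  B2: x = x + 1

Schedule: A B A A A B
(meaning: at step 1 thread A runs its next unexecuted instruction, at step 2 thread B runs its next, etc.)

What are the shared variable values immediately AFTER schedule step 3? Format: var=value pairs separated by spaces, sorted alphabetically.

Step 1: thread A executes A1 (x = x + 3). Shared: x=3. PCs: A@1 B@0
Step 2: thread B executes B1 (x = 5). Shared: x=5. PCs: A@1 B@1
Step 3: thread A executes A2 (x = x + 5). Shared: x=10. PCs: A@2 B@1

Answer: x=10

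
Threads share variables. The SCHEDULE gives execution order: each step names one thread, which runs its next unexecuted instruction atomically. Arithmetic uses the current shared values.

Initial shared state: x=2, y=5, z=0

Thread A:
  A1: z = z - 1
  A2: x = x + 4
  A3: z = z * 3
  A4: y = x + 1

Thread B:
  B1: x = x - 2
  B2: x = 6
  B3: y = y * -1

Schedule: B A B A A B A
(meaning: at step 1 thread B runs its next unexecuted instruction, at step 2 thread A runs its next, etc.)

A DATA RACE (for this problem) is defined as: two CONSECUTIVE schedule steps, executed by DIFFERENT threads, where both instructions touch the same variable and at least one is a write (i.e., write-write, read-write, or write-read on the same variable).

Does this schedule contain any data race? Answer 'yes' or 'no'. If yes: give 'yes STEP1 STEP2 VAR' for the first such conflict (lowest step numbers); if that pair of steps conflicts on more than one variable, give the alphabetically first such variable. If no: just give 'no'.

Answer: yes 3 4 x

Derivation:
Steps 1,2: B(r=x,w=x) vs A(r=z,w=z). No conflict.
Steps 2,3: A(r=z,w=z) vs B(r=-,w=x). No conflict.
Steps 3,4: B(x = 6) vs A(x = x + 4). RACE on x (W-W).
Steps 4,5: same thread (A). No race.
Steps 5,6: A(r=z,w=z) vs B(r=y,w=y). No conflict.
Steps 6,7: B(y = y * -1) vs A(y = x + 1). RACE on y (W-W).
First conflict at steps 3,4.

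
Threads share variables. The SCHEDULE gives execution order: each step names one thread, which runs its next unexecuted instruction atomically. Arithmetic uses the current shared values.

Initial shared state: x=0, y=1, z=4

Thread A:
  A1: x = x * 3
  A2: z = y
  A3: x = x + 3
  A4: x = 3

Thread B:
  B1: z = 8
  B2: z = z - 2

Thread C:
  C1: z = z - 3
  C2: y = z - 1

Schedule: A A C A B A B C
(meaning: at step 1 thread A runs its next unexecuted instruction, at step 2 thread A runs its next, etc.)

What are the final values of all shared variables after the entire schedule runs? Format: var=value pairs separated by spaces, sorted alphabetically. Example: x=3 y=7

Answer: x=3 y=5 z=6

Derivation:
Step 1: thread A executes A1 (x = x * 3). Shared: x=0 y=1 z=4. PCs: A@1 B@0 C@0
Step 2: thread A executes A2 (z = y). Shared: x=0 y=1 z=1. PCs: A@2 B@0 C@0
Step 3: thread C executes C1 (z = z - 3). Shared: x=0 y=1 z=-2. PCs: A@2 B@0 C@1
Step 4: thread A executes A3 (x = x + 3). Shared: x=3 y=1 z=-2. PCs: A@3 B@0 C@1
Step 5: thread B executes B1 (z = 8). Shared: x=3 y=1 z=8. PCs: A@3 B@1 C@1
Step 6: thread A executes A4 (x = 3). Shared: x=3 y=1 z=8. PCs: A@4 B@1 C@1
Step 7: thread B executes B2 (z = z - 2). Shared: x=3 y=1 z=6. PCs: A@4 B@2 C@1
Step 8: thread C executes C2 (y = z - 1). Shared: x=3 y=5 z=6. PCs: A@4 B@2 C@2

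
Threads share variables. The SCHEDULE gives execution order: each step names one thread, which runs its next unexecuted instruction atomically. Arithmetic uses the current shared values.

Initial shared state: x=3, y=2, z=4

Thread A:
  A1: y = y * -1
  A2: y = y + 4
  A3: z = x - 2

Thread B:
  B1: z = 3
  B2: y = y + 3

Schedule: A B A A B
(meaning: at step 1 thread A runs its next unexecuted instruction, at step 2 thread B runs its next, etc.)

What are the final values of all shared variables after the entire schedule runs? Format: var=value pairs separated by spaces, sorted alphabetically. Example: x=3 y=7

Step 1: thread A executes A1 (y = y * -1). Shared: x=3 y=-2 z=4. PCs: A@1 B@0
Step 2: thread B executes B1 (z = 3). Shared: x=3 y=-2 z=3. PCs: A@1 B@1
Step 3: thread A executes A2 (y = y + 4). Shared: x=3 y=2 z=3. PCs: A@2 B@1
Step 4: thread A executes A3 (z = x - 2). Shared: x=3 y=2 z=1. PCs: A@3 B@1
Step 5: thread B executes B2 (y = y + 3). Shared: x=3 y=5 z=1. PCs: A@3 B@2

Answer: x=3 y=5 z=1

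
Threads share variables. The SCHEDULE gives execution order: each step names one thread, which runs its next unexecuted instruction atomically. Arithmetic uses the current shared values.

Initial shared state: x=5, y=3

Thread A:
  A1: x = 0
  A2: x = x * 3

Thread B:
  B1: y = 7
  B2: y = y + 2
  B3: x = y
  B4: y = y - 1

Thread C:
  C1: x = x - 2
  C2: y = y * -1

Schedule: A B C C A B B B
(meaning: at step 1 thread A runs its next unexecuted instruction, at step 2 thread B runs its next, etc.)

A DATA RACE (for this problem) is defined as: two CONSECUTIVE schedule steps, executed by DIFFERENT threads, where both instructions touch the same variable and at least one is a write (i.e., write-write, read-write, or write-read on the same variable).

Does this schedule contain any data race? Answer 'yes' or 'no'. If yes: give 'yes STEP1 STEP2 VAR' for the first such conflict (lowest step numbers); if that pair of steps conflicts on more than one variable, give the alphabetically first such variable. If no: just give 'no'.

Steps 1,2: A(r=-,w=x) vs B(r=-,w=y). No conflict.
Steps 2,3: B(r=-,w=y) vs C(r=x,w=x). No conflict.
Steps 3,4: same thread (C). No race.
Steps 4,5: C(r=y,w=y) vs A(r=x,w=x). No conflict.
Steps 5,6: A(r=x,w=x) vs B(r=y,w=y). No conflict.
Steps 6,7: same thread (B). No race.
Steps 7,8: same thread (B). No race.

Answer: no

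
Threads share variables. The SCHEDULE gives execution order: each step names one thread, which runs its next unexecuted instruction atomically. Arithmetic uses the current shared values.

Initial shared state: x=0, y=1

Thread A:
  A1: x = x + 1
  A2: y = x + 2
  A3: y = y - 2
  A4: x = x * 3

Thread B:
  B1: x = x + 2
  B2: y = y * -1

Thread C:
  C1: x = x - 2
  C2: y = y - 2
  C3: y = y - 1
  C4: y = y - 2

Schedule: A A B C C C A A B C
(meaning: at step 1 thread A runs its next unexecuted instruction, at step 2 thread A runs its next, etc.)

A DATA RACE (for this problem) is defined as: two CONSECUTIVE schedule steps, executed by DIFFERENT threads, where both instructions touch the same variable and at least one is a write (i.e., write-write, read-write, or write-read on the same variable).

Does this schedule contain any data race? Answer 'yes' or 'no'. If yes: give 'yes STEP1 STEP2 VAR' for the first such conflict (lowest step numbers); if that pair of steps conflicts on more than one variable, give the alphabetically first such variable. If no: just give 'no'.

Steps 1,2: same thread (A). No race.
Steps 2,3: A(y = x + 2) vs B(x = x + 2). RACE on x (R-W).
Steps 3,4: B(x = x + 2) vs C(x = x - 2). RACE on x (W-W).
Steps 4,5: same thread (C). No race.
Steps 5,6: same thread (C). No race.
Steps 6,7: C(y = y - 1) vs A(y = y - 2). RACE on y (W-W).
Steps 7,8: same thread (A). No race.
Steps 8,9: A(r=x,w=x) vs B(r=y,w=y). No conflict.
Steps 9,10: B(y = y * -1) vs C(y = y - 2). RACE on y (W-W).
First conflict at steps 2,3.

Answer: yes 2 3 x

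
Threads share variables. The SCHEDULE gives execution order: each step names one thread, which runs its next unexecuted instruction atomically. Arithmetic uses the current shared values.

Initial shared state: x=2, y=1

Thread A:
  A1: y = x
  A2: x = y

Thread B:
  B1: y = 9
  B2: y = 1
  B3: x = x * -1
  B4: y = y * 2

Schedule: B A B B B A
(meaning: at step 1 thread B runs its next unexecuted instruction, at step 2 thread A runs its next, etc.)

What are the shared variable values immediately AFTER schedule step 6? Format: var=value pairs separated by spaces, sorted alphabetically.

Step 1: thread B executes B1 (y = 9). Shared: x=2 y=9. PCs: A@0 B@1
Step 2: thread A executes A1 (y = x). Shared: x=2 y=2. PCs: A@1 B@1
Step 3: thread B executes B2 (y = 1). Shared: x=2 y=1. PCs: A@1 B@2
Step 4: thread B executes B3 (x = x * -1). Shared: x=-2 y=1. PCs: A@1 B@3
Step 5: thread B executes B4 (y = y * 2). Shared: x=-2 y=2. PCs: A@1 B@4
Step 6: thread A executes A2 (x = y). Shared: x=2 y=2. PCs: A@2 B@4

Answer: x=2 y=2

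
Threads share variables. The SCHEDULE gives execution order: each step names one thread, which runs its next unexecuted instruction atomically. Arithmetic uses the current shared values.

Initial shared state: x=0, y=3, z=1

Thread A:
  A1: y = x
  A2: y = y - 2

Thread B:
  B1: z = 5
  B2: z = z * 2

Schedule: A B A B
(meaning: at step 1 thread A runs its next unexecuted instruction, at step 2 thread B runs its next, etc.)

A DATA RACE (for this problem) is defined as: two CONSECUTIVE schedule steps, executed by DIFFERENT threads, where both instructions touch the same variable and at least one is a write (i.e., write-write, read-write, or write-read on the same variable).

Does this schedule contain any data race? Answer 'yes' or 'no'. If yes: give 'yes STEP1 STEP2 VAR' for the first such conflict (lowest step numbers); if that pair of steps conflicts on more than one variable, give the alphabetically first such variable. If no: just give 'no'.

Steps 1,2: A(r=x,w=y) vs B(r=-,w=z). No conflict.
Steps 2,3: B(r=-,w=z) vs A(r=y,w=y). No conflict.
Steps 3,4: A(r=y,w=y) vs B(r=z,w=z). No conflict.

Answer: no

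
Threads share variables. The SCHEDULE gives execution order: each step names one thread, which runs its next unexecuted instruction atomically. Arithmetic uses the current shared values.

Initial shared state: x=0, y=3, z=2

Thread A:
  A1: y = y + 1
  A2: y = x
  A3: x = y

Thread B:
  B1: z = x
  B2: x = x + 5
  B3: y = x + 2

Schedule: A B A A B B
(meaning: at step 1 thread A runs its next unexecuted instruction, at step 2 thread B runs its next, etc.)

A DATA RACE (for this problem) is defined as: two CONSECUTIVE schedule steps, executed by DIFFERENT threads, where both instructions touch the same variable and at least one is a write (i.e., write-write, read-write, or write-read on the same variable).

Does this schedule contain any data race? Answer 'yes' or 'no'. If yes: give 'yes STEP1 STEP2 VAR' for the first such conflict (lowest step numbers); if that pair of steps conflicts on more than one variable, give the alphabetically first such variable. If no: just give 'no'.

Steps 1,2: A(r=y,w=y) vs B(r=x,w=z). No conflict.
Steps 2,3: B(r=x,w=z) vs A(r=x,w=y). No conflict.
Steps 3,4: same thread (A). No race.
Steps 4,5: A(x = y) vs B(x = x + 5). RACE on x (W-W).
Steps 5,6: same thread (B). No race.
First conflict at steps 4,5.

Answer: yes 4 5 x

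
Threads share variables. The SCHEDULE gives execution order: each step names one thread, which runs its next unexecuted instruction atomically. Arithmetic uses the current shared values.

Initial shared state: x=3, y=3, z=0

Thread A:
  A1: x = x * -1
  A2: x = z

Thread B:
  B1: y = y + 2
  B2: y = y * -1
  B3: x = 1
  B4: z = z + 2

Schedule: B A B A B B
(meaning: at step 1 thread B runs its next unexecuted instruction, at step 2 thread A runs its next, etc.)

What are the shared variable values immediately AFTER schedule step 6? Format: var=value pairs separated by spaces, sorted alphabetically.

Step 1: thread B executes B1 (y = y + 2). Shared: x=3 y=5 z=0. PCs: A@0 B@1
Step 2: thread A executes A1 (x = x * -1). Shared: x=-3 y=5 z=0. PCs: A@1 B@1
Step 3: thread B executes B2 (y = y * -1). Shared: x=-3 y=-5 z=0. PCs: A@1 B@2
Step 4: thread A executes A2 (x = z). Shared: x=0 y=-5 z=0. PCs: A@2 B@2
Step 5: thread B executes B3 (x = 1). Shared: x=1 y=-5 z=0. PCs: A@2 B@3
Step 6: thread B executes B4 (z = z + 2). Shared: x=1 y=-5 z=2. PCs: A@2 B@4

Answer: x=1 y=-5 z=2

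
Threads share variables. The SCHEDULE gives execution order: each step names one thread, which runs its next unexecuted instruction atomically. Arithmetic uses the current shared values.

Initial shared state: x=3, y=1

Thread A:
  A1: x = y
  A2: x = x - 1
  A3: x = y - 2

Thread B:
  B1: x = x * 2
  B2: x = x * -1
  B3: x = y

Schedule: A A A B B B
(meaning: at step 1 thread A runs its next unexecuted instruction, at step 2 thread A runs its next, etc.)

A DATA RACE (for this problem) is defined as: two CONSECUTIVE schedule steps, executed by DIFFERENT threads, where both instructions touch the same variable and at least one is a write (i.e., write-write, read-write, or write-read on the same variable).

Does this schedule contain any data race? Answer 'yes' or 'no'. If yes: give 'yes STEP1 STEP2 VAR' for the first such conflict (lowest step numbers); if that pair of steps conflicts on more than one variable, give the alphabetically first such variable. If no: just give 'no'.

Answer: yes 3 4 x

Derivation:
Steps 1,2: same thread (A). No race.
Steps 2,3: same thread (A). No race.
Steps 3,4: A(x = y - 2) vs B(x = x * 2). RACE on x (W-W).
Steps 4,5: same thread (B). No race.
Steps 5,6: same thread (B). No race.
First conflict at steps 3,4.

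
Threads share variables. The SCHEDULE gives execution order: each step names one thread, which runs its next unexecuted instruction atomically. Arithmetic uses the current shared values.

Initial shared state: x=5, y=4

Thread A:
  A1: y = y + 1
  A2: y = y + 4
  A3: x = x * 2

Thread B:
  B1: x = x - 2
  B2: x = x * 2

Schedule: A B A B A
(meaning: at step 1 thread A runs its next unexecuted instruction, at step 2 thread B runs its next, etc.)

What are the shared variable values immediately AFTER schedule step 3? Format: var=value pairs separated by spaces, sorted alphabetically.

Answer: x=3 y=9

Derivation:
Step 1: thread A executes A1 (y = y + 1). Shared: x=5 y=5. PCs: A@1 B@0
Step 2: thread B executes B1 (x = x - 2). Shared: x=3 y=5. PCs: A@1 B@1
Step 3: thread A executes A2 (y = y + 4). Shared: x=3 y=9. PCs: A@2 B@1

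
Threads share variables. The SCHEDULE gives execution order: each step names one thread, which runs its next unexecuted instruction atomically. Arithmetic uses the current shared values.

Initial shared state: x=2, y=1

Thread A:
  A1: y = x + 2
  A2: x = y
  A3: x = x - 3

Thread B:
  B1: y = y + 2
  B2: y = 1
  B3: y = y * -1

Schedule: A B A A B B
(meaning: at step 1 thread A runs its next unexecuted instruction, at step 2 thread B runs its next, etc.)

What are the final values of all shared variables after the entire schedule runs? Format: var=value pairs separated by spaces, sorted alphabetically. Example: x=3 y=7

Step 1: thread A executes A1 (y = x + 2). Shared: x=2 y=4. PCs: A@1 B@0
Step 2: thread B executes B1 (y = y + 2). Shared: x=2 y=6. PCs: A@1 B@1
Step 3: thread A executes A2 (x = y). Shared: x=6 y=6. PCs: A@2 B@1
Step 4: thread A executes A3 (x = x - 3). Shared: x=3 y=6. PCs: A@3 B@1
Step 5: thread B executes B2 (y = 1). Shared: x=3 y=1. PCs: A@3 B@2
Step 6: thread B executes B3 (y = y * -1). Shared: x=3 y=-1. PCs: A@3 B@3

Answer: x=3 y=-1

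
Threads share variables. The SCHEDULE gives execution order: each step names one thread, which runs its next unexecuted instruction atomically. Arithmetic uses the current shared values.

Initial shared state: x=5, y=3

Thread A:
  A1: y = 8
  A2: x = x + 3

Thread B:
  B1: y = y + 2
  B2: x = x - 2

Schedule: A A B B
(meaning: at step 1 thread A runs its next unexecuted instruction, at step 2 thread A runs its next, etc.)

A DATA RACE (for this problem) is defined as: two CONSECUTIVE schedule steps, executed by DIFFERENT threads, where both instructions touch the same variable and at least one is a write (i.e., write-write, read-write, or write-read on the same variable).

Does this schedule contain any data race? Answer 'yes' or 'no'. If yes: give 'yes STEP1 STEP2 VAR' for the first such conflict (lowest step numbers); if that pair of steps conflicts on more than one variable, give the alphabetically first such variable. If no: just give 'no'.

Steps 1,2: same thread (A). No race.
Steps 2,3: A(r=x,w=x) vs B(r=y,w=y). No conflict.
Steps 3,4: same thread (B). No race.

Answer: no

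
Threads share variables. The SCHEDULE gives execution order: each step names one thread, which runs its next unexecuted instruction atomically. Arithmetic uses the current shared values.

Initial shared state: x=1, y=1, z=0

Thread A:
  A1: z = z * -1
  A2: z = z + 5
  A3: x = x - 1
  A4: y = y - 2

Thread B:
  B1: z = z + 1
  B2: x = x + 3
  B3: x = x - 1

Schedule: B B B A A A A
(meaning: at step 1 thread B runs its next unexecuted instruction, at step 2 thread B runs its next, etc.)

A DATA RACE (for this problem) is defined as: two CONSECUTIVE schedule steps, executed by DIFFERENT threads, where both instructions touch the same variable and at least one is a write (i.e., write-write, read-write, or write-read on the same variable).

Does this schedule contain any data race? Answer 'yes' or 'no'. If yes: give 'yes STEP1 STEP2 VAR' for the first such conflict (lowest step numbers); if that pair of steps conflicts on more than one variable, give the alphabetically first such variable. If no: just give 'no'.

Answer: no

Derivation:
Steps 1,2: same thread (B). No race.
Steps 2,3: same thread (B). No race.
Steps 3,4: B(r=x,w=x) vs A(r=z,w=z). No conflict.
Steps 4,5: same thread (A). No race.
Steps 5,6: same thread (A). No race.
Steps 6,7: same thread (A). No race.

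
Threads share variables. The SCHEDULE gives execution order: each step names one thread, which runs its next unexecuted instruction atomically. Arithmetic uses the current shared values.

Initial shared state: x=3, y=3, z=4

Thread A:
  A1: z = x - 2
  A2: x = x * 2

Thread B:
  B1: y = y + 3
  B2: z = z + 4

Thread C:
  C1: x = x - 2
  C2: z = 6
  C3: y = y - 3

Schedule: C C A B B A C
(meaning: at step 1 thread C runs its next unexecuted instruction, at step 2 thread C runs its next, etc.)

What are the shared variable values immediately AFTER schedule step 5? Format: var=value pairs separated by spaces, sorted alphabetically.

Answer: x=1 y=6 z=3

Derivation:
Step 1: thread C executes C1 (x = x - 2). Shared: x=1 y=3 z=4. PCs: A@0 B@0 C@1
Step 2: thread C executes C2 (z = 6). Shared: x=1 y=3 z=6. PCs: A@0 B@0 C@2
Step 3: thread A executes A1 (z = x - 2). Shared: x=1 y=3 z=-1. PCs: A@1 B@0 C@2
Step 4: thread B executes B1 (y = y + 3). Shared: x=1 y=6 z=-1. PCs: A@1 B@1 C@2
Step 5: thread B executes B2 (z = z + 4). Shared: x=1 y=6 z=3. PCs: A@1 B@2 C@2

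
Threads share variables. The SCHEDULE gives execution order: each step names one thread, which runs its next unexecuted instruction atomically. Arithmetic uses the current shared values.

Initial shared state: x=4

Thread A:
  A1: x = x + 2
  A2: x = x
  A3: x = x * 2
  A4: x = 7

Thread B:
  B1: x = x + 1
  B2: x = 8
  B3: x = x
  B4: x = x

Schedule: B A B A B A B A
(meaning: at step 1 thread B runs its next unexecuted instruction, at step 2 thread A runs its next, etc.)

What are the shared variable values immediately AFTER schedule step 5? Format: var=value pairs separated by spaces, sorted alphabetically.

Answer: x=8

Derivation:
Step 1: thread B executes B1 (x = x + 1). Shared: x=5. PCs: A@0 B@1
Step 2: thread A executes A1 (x = x + 2). Shared: x=7. PCs: A@1 B@1
Step 3: thread B executes B2 (x = 8). Shared: x=8. PCs: A@1 B@2
Step 4: thread A executes A2 (x = x). Shared: x=8. PCs: A@2 B@2
Step 5: thread B executes B3 (x = x). Shared: x=8. PCs: A@2 B@3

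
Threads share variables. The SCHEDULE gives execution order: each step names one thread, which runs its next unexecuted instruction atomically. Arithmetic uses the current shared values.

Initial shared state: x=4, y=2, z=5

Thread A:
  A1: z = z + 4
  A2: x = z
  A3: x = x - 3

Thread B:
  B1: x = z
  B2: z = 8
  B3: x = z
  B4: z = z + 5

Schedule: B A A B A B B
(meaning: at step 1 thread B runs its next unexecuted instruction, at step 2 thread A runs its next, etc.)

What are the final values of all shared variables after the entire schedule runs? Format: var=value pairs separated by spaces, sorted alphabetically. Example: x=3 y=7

Step 1: thread B executes B1 (x = z). Shared: x=5 y=2 z=5. PCs: A@0 B@1
Step 2: thread A executes A1 (z = z + 4). Shared: x=5 y=2 z=9. PCs: A@1 B@1
Step 3: thread A executes A2 (x = z). Shared: x=9 y=2 z=9. PCs: A@2 B@1
Step 4: thread B executes B2 (z = 8). Shared: x=9 y=2 z=8. PCs: A@2 B@2
Step 5: thread A executes A3 (x = x - 3). Shared: x=6 y=2 z=8. PCs: A@3 B@2
Step 6: thread B executes B3 (x = z). Shared: x=8 y=2 z=8. PCs: A@3 B@3
Step 7: thread B executes B4 (z = z + 5). Shared: x=8 y=2 z=13. PCs: A@3 B@4

Answer: x=8 y=2 z=13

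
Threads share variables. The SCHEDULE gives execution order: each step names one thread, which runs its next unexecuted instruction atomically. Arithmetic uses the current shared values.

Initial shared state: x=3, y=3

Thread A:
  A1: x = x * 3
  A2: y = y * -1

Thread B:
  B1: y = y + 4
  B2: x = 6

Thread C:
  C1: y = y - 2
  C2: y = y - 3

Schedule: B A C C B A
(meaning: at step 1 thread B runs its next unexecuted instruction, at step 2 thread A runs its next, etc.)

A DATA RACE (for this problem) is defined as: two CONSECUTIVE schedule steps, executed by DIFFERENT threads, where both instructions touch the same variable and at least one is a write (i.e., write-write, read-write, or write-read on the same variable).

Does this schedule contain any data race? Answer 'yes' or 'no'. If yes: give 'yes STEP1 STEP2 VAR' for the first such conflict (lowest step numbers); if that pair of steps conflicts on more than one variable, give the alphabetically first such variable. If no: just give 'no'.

Answer: no

Derivation:
Steps 1,2: B(r=y,w=y) vs A(r=x,w=x). No conflict.
Steps 2,3: A(r=x,w=x) vs C(r=y,w=y). No conflict.
Steps 3,4: same thread (C). No race.
Steps 4,5: C(r=y,w=y) vs B(r=-,w=x). No conflict.
Steps 5,6: B(r=-,w=x) vs A(r=y,w=y). No conflict.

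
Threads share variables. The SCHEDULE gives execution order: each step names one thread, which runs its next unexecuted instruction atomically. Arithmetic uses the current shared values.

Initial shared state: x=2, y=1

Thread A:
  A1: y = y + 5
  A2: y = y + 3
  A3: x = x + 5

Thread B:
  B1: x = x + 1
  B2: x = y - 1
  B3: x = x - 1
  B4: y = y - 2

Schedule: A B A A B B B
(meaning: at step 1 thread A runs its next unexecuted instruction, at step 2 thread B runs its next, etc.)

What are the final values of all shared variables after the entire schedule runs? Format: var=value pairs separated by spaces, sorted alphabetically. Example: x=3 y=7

Step 1: thread A executes A1 (y = y + 5). Shared: x=2 y=6. PCs: A@1 B@0
Step 2: thread B executes B1 (x = x + 1). Shared: x=3 y=6. PCs: A@1 B@1
Step 3: thread A executes A2 (y = y + 3). Shared: x=3 y=9. PCs: A@2 B@1
Step 4: thread A executes A3 (x = x + 5). Shared: x=8 y=9. PCs: A@3 B@1
Step 5: thread B executes B2 (x = y - 1). Shared: x=8 y=9. PCs: A@3 B@2
Step 6: thread B executes B3 (x = x - 1). Shared: x=7 y=9. PCs: A@3 B@3
Step 7: thread B executes B4 (y = y - 2). Shared: x=7 y=7. PCs: A@3 B@4

Answer: x=7 y=7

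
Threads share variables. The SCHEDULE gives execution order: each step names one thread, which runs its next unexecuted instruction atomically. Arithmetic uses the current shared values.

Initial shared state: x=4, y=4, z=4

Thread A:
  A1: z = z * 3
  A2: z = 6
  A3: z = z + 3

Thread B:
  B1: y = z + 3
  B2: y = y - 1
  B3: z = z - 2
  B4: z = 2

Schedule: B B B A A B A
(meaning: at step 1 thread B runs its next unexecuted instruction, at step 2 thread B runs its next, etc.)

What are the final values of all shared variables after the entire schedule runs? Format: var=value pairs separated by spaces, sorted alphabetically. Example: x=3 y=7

Answer: x=4 y=6 z=5

Derivation:
Step 1: thread B executes B1 (y = z + 3). Shared: x=4 y=7 z=4. PCs: A@0 B@1
Step 2: thread B executes B2 (y = y - 1). Shared: x=4 y=6 z=4. PCs: A@0 B@2
Step 3: thread B executes B3 (z = z - 2). Shared: x=4 y=6 z=2. PCs: A@0 B@3
Step 4: thread A executes A1 (z = z * 3). Shared: x=4 y=6 z=6. PCs: A@1 B@3
Step 5: thread A executes A2 (z = 6). Shared: x=4 y=6 z=6. PCs: A@2 B@3
Step 6: thread B executes B4 (z = 2). Shared: x=4 y=6 z=2. PCs: A@2 B@4
Step 7: thread A executes A3 (z = z + 3). Shared: x=4 y=6 z=5. PCs: A@3 B@4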